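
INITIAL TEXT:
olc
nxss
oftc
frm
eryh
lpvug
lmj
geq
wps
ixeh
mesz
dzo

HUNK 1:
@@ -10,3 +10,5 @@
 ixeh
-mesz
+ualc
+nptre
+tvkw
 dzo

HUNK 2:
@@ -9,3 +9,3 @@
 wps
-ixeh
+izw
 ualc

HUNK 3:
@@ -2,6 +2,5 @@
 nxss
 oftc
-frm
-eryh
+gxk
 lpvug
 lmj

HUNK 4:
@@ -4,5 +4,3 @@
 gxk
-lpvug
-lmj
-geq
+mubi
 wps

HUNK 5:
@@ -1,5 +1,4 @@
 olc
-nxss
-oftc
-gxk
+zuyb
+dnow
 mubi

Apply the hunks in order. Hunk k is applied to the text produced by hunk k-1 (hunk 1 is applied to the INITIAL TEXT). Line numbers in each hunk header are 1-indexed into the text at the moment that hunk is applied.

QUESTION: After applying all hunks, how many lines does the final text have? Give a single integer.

Hunk 1: at line 10 remove [mesz] add [ualc,nptre,tvkw] -> 14 lines: olc nxss oftc frm eryh lpvug lmj geq wps ixeh ualc nptre tvkw dzo
Hunk 2: at line 9 remove [ixeh] add [izw] -> 14 lines: olc nxss oftc frm eryh lpvug lmj geq wps izw ualc nptre tvkw dzo
Hunk 3: at line 2 remove [frm,eryh] add [gxk] -> 13 lines: olc nxss oftc gxk lpvug lmj geq wps izw ualc nptre tvkw dzo
Hunk 4: at line 4 remove [lpvug,lmj,geq] add [mubi] -> 11 lines: olc nxss oftc gxk mubi wps izw ualc nptre tvkw dzo
Hunk 5: at line 1 remove [nxss,oftc,gxk] add [zuyb,dnow] -> 10 lines: olc zuyb dnow mubi wps izw ualc nptre tvkw dzo
Final line count: 10

Answer: 10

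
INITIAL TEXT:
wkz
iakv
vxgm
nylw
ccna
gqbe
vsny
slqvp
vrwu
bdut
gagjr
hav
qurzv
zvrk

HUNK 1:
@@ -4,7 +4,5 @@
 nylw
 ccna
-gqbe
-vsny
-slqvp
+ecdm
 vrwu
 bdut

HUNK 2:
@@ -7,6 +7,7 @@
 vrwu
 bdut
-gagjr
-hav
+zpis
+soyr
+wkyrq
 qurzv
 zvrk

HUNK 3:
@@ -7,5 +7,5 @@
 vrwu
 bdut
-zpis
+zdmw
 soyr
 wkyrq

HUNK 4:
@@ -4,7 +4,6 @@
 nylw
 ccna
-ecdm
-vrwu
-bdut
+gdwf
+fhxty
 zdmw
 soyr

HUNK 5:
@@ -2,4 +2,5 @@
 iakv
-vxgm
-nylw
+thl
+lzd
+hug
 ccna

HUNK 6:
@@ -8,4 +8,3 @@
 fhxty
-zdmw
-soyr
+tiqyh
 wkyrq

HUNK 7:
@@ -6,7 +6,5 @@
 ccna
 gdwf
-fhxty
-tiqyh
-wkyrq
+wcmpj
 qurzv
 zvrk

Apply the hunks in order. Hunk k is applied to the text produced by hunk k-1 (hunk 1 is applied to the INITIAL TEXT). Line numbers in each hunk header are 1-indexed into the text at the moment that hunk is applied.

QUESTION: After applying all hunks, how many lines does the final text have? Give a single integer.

Answer: 10

Derivation:
Hunk 1: at line 4 remove [gqbe,vsny,slqvp] add [ecdm] -> 12 lines: wkz iakv vxgm nylw ccna ecdm vrwu bdut gagjr hav qurzv zvrk
Hunk 2: at line 7 remove [gagjr,hav] add [zpis,soyr,wkyrq] -> 13 lines: wkz iakv vxgm nylw ccna ecdm vrwu bdut zpis soyr wkyrq qurzv zvrk
Hunk 3: at line 7 remove [zpis] add [zdmw] -> 13 lines: wkz iakv vxgm nylw ccna ecdm vrwu bdut zdmw soyr wkyrq qurzv zvrk
Hunk 4: at line 4 remove [ecdm,vrwu,bdut] add [gdwf,fhxty] -> 12 lines: wkz iakv vxgm nylw ccna gdwf fhxty zdmw soyr wkyrq qurzv zvrk
Hunk 5: at line 2 remove [vxgm,nylw] add [thl,lzd,hug] -> 13 lines: wkz iakv thl lzd hug ccna gdwf fhxty zdmw soyr wkyrq qurzv zvrk
Hunk 6: at line 8 remove [zdmw,soyr] add [tiqyh] -> 12 lines: wkz iakv thl lzd hug ccna gdwf fhxty tiqyh wkyrq qurzv zvrk
Hunk 7: at line 6 remove [fhxty,tiqyh,wkyrq] add [wcmpj] -> 10 lines: wkz iakv thl lzd hug ccna gdwf wcmpj qurzv zvrk
Final line count: 10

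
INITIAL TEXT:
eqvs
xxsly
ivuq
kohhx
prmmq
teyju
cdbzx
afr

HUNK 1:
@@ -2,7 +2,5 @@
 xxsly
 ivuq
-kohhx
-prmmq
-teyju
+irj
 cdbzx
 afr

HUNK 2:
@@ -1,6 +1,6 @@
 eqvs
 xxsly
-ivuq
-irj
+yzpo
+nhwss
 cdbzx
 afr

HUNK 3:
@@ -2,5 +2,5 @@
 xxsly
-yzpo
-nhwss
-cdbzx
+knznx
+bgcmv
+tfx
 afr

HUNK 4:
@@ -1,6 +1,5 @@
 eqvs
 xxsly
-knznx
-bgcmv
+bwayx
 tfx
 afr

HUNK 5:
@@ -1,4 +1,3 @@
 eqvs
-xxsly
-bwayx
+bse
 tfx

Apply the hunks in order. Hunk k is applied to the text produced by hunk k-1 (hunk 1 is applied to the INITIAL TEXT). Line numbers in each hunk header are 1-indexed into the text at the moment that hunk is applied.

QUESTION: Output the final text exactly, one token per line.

Answer: eqvs
bse
tfx
afr

Derivation:
Hunk 1: at line 2 remove [kohhx,prmmq,teyju] add [irj] -> 6 lines: eqvs xxsly ivuq irj cdbzx afr
Hunk 2: at line 1 remove [ivuq,irj] add [yzpo,nhwss] -> 6 lines: eqvs xxsly yzpo nhwss cdbzx afr
Hunk 3: at line 2 remove [yzpo,nhwss,cdbzx] add [knznx,bgcmv,tfx] -> 6 lines: eqvs xxsly knznx bgcmv tfx afr
Hunk 4: at line 1 remove [knznx,bgcmv] add [bwayx] -> 5 lines: eqvs xxsly bwayx tfx afr
Hunk 5: at line 1 remove [xxsly,bwayx] add [bse] -> 4 lines: eqvs bse tfx afr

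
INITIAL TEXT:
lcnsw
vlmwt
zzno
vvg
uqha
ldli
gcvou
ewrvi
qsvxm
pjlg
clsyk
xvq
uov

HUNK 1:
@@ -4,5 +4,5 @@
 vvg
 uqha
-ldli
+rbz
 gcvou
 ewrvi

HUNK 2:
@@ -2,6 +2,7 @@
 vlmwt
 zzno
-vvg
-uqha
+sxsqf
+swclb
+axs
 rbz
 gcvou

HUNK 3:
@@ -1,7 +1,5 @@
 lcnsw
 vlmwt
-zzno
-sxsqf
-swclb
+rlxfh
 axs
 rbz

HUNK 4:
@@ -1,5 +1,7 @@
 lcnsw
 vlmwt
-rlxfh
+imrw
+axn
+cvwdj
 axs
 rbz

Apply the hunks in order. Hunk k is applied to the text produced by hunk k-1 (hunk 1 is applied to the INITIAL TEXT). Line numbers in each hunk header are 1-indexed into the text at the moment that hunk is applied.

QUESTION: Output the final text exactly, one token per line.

Hunk 1: at line 4 remove [ldli] add [rbz] -> 13 lines: lcnsw vlmwt zzno vvg uqha rbz gcvou ewrvi qsvxm pjlg clsyk xvq uov
Hunk 2: at line 2 remove [vvg,uqha] add [sxsqf,swclb,axs] -> 14 lines: lcnsw vlmwt zzno sxsqf swclb axs rbz gcvou ewrvi qsvxm pjlg clsyk xvq uov
Hunk 3: at line 1 remove [zzno,sxsqf,swclb] add [rlxfh] -> 12 lines: lcnsw vlmwt rlxfh axs rbz gcvou ewrvi qsvxm pjlg clsyk xvq uov
Hunk 4: at line 1 remove [rlxfh] add [imrw,axn,cvwdj] -> 14 lines: lcnsw vlmwt imrw axn cvwdj axs rbz gcvou ewrvi qsvxm pjlg clsyk xvq uov

Answer: lcnsw
vlmwt
imrw
axn
cvwdj
axs
rbz
gcvou
ewrvi
qsvxm
pjlg
clsyk
xvq
uov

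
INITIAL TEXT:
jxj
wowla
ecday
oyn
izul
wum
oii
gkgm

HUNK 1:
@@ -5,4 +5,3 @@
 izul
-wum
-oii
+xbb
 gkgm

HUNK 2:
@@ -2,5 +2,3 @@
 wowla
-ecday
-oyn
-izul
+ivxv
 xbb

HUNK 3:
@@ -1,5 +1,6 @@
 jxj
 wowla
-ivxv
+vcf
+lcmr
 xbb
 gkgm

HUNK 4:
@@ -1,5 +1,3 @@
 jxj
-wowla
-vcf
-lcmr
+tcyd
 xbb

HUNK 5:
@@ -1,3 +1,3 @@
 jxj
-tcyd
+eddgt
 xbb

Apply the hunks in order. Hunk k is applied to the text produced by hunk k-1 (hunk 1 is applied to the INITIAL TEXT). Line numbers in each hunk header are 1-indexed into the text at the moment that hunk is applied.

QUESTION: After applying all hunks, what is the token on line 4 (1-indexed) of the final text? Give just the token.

Answer: gkgm

Derivation:
Hunk 1: at line 5 remove [wum,oii] add [xbb] -> 7 lines: jxj wowla ecday oyn izul xbb gkgm
Hunk 2: at line 2 remove [ecday,oyn,izul] add [ivxv] -> 5 lines: jxj wowla ivxv xbb gkgm
Hunk 3: at line 1 remove [ivxv] add [vcf,lcmr] -> 6 lines: jxj wowla vcf lcmr xbb gkgm
Hunk 4: at line 1 remove [wowla,vcf,lcmr] add [tcyd] -> 4 lines: jxj tcyd xbb gkgm
Hunk 5: at line 1 remove [tcyd] add [eddgt] -> 4 lines: jxj eddgt xbb gkgm
Final line 4: gkgm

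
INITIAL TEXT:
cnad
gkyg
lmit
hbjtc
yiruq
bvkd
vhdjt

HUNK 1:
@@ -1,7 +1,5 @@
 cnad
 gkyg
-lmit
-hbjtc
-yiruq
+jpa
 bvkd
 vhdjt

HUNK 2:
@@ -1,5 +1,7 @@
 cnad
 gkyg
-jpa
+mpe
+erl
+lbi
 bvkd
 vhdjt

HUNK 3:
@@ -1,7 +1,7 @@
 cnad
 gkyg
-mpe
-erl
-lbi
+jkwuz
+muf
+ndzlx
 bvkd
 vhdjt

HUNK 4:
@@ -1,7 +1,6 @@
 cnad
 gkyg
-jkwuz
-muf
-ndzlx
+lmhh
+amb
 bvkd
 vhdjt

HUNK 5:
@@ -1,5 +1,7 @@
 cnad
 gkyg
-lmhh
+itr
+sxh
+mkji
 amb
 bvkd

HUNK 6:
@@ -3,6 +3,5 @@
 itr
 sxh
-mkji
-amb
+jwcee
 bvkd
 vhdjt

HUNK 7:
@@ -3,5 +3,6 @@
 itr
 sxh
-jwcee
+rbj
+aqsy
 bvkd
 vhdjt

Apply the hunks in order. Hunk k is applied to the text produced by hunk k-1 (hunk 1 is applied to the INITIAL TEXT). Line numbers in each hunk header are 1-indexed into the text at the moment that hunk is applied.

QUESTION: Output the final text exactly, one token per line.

Answer: cnad
gkyg
itr
sxh
rbj
aqsy
bvkd
vhdjt

Derivation:
Hunk 1: at line 1 remove [lmit,hbjtc,yiruq] add [jpa] -> 5 lines: cnad gkyg jpa bvkd vhdjt
Hunk 2: at line 1 remove [jpa] add [mpe,erl,lbi] -> 7 lines: cnad gkyg mpe erl lbi bvkd vhdjt
Hunk 3: at line 1 remove [mpe,erl,lbi] add [jkwuz,muf,ndzlx] -> 7 lines: cnad gkyg jkwuz muf ndzlx bvkd vhdjt
Hunk 4: at line 1 remove [jkwuz,muf,ndzlx] add [lmhh,amb] -> 6 lines: cnad gkyg lmhh amb bvkd vhdjt
Hunk 5: at line 1 remove [lmhh] add [itr,sxh,mkji] -> 8 lines: cnad gkyg itr sxh mkji amb bvkd vhdjt
Hunk 6: at line 3 remove [mkji,amb] add [jwcee] -> 7 lines: cnad gkyg itr sxh jwcee bvkd vhdjt
Hunk 7: at line 3 remove [jwcee] add [rbj,aqsy] -> 8 lines: cnad gkyg itr sxh rbj aqsy bvkd vhdjt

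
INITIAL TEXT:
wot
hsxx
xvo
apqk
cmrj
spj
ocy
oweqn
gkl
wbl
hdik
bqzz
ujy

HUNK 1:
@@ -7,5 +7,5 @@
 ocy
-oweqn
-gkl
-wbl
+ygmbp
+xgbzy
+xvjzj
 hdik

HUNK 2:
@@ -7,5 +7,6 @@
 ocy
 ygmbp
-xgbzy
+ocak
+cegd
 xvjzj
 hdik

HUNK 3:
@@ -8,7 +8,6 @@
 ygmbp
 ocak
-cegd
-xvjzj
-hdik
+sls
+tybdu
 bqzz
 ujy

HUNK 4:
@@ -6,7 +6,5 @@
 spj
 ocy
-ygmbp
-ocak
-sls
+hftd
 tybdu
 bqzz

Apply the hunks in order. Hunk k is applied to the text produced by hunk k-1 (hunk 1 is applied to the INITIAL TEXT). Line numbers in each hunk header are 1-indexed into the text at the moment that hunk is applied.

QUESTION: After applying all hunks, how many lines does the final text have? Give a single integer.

Hunk 1: at line 7 remove [oweqn,gkl,wbl] add [ygmbp,xgbzy,xvjzj] -> 13 lines: wot hsxx xvo apqk cmrj spj ocy ygmbp xgbzy xvjzj hdik bqzz ujy
Hunk 2: at line 7 remove [xgbzy] add [ocak,cegd] -> 14 lines: wot hsxx xvo apqk cmrj spj ocy ygmbp ocak cegd xvjzj hdik bqzz ujy
Hunk 3: at line 8 remove [cegd,xvjzj,hdik] add [sls,tybdu] -> 13 lines: wot hsxx xvo apqk cmrj spj ocy ygmbp ocak sls tybdu bqzz ujy
Hunk 4: at line 6 remove [ygmbp,ocak,sls] add [hftd] -> 11 lines: wot hsxx xvo apqk cmrj spj ocy hftd tybdu bqzz ujy
Final line count: 11

Answer: 11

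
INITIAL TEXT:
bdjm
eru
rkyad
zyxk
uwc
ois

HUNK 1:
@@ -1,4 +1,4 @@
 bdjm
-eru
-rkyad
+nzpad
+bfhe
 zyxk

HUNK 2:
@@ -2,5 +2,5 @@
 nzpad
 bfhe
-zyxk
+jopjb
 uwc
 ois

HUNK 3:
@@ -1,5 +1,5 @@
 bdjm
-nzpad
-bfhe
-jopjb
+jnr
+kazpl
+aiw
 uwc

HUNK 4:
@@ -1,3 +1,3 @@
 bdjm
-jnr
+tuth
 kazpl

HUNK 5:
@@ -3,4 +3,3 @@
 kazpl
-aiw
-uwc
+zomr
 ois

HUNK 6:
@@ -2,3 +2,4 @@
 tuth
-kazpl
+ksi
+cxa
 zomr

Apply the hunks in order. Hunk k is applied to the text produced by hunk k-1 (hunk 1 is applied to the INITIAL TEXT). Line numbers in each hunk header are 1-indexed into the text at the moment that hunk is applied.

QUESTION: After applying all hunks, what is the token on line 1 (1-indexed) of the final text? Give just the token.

Hunk 1: at line 1 remove [eru,rkyad] add [nzpad,bfhe] -> 6 lines: bdjm nzpad bfhe zyxk uwc ois
Hunk 2: at line 2 remove [zyxk] add [jopjb] -> 6 lines: bdjm nzpad bfhe jopjb uwc ois
Hunk 3: at line 1 remove [nzpad,bfhe,jopjb] add [jnr,kazpl,aiw] -> 6 lines: bdjm jnr kazpl aiw uwc ois
Hunk 4: at line 1 remove [jnr] add [tuth] -> 6 lines: bdjm tuth kazpl aiw uwc ois
Hunk 5: at line 3 remove [aiw,uwc] add [zomr] -> 5 lines: bdjm tuth kazpl zomr ois
Hunk 6: at line 2 remove [kazpl] add [ksi,cxa] -> 6 lines: bdjm tuth ksi cxa zomr ois
Final line 1: bdjm

Answer: bdjm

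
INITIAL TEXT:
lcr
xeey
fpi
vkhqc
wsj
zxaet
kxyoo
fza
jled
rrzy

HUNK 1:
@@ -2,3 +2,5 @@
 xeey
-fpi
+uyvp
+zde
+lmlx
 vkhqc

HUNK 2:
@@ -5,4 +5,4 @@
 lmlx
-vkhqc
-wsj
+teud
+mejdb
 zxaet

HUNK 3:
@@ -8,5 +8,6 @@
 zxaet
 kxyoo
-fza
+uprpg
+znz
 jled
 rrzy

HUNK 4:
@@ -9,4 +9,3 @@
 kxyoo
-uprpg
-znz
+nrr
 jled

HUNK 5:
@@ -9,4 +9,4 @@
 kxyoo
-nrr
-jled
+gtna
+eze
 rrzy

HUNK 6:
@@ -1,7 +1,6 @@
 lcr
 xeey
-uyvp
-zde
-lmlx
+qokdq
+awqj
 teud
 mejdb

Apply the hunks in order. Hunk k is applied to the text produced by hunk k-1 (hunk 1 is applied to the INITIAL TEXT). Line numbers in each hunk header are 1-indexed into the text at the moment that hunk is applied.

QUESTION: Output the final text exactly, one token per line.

Answer: lcr
xeey
qokdq
awqj
teud
mejdb
zxaet
kxyoo
gtna
eze
rrzy

Derivation:
Hunk 1: at line 2 remove [fpi] add [uyvp,zde,lmlx] -> 12 lines: lcr xeey uyvp zde lmlx vkhqc wsj zxaet kxyoo fza jled rrzy
Hunk 2: at line 5 remove [vkhqc,wsj] add [teud,mejdb] -> 12 lines: lcr xeey uyvp zde lmlx teud mejdb zxaet kxyoo fza jled rrzy
Hunk 3: at line 8 remove [fza] add [uprpg,znz] -> 13 lines: lcr xeey uyvp zde lmlx teud mejdb zxaet kxyoo uprpg znz jled rrzy
Hunk 4: at line 9 remove [uprpg,znz] add [nrr] -> 12 lines: lcr xeey uyvp zde lmlx teud mejdb zxaet kxyoo nrr jled rrzy
Hunk 5: at line 9 remove [nrr,jled] add [gtna,eze] -> 12 lines: lcr xeey uyvp zde lmlx teud mejdb zxaet kxyoo gtna eze rrzy
Hunk 6: at line 1 remove [uyvp,zde,lmlx] add [qokdq,awqj] -> 11 lines: lcr xeey qokdq awqj teud mejdb zxaet kxyoo gtna eze rrzy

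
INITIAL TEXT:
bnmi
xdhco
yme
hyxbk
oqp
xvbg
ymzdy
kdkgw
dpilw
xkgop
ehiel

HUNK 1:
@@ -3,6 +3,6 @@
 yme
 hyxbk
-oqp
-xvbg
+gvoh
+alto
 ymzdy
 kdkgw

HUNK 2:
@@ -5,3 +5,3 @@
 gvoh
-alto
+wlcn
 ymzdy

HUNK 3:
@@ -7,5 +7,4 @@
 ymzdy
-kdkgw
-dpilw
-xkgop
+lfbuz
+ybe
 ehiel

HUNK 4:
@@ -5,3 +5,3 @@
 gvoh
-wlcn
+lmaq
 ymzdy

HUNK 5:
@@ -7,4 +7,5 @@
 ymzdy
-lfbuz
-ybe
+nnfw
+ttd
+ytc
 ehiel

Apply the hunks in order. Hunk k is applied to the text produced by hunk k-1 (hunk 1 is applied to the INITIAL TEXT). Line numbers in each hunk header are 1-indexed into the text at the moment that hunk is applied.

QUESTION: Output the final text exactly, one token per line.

Answer: bnmi
xdhco
yme
hyxbk
gvoh
lmaq
ymzdy
nnfw
ttd
ytc
ehiel

Derivation:
Hunk 1: at line 3 remove [oqp,xvbg] add [gvoh,alto] -> 11 lines: bnmi xdhco yme hyxbk gvoh alto ymzdy kdkgw dpilw xkgop ehiel
Hunk 2: at line 5 remove [alto] add [wlcn] -> 11 lines: bnmi xdhco yme hyxbk gvoh wlcn ymzdy kdkgw dpilw xkgop ehiel
Hunk 3: at line 7 remove [kdkgw,dpilw,xkgop] add [lfbuz,ybe] -> 10 lines: bnmi xdhco yme hyxbk gvoh wlcn ymzdy lfbuz ybe ehiel
Hunk 4: at line 5 remove [wlcn] add [lmaq] -> 10 lines: bnmi xdhco yme hyxbk gvoh lmaq ymzdy lfbuz ybe ehiel
Hunk 5: at line 7 remove [lfbuz,ybe] add [nnfw,ttd,ytc] -> 11 lines: bnmi xdhco yme hyxbk gvoh lmaq ymzdy nnfw ttd ytc ehiel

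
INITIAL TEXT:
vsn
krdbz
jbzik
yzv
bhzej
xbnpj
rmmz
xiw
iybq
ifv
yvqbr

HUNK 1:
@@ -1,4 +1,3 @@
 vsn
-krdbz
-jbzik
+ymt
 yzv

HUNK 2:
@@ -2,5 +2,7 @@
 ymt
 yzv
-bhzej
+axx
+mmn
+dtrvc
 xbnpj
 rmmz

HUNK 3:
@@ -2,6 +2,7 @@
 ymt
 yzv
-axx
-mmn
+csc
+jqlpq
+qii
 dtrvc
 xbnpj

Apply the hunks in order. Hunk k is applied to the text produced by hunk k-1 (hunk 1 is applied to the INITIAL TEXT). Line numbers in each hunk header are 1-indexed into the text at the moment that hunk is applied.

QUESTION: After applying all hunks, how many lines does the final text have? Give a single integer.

Hunk 1: at line 1 remove [krdbz,jbzik] add [ymt] -> 10 lines: vsn ymt yzv bhzej xbnpj rmmz xiw iybq ifv yvqbr
Hunk 2: at line 2 remove [bhzej] add [axx,mmn,dtrvc] -> 12 lines: vsn ymt yzv axx mmn dtrvc xbnpj rmmz xiw iybq ifv yvqbr
Hunk 3: at line 2 remove [axx,mmn] add [csc,jqlpq,qii] -> 13 lines: vsn ymt yzv csc jqlpq qii dtrvc xbnpj rmmz xiw iybq ifv yvqbr
Final line count: 13

Answer: 13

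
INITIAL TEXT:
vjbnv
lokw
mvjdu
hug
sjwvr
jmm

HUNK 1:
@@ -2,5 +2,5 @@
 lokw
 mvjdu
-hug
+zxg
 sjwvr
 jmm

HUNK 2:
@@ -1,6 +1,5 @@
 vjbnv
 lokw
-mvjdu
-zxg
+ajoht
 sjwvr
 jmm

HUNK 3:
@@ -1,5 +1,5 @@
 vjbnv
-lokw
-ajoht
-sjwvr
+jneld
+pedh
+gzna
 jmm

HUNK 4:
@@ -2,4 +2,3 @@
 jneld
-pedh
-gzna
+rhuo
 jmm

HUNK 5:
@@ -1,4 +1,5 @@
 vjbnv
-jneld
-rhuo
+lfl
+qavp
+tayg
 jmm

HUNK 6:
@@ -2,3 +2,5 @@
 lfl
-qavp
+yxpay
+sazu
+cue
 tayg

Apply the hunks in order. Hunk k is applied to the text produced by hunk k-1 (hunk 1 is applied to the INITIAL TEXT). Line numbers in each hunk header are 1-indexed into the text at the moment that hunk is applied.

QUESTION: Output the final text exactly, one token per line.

Hunk 1: at line 2 remove [hug] add [zxg] -> 6 lines: vjbnv lokw mvjdu zxg sjwvr jmm
Hunk 2: at line 1 remove [mvjdu,zxg] add [ajoht] -> 5 lines: vjbnv lokw ajoht sjwvr jmm
Hunk 3: at line 1 remove [lokw,ajoht,sjwvr] add [jneld,pedh,gzna] -> 5 lines: vjbnv jneld pedh gzna jmm
Hunk 4: at line 2 remove [pedh,gzna] add [rhuo] -> 4 lines: vjbnv jneld rhuo jmm
Hunk 5: at line 1 remove [jneld,rhuo] add [lfl,qavp,tayg] -> 5 lines: vjbnv lfl qavp tayg jmm
Hunk 6: at line 2 remove [qavp] add [yxpay,sazu,cue] -> 7 lines: vjbnv lfl yxpay sazu cue tayg jmm

Answer: vjbnv
lfl
yxpay
sazu
cue
tayg
jmm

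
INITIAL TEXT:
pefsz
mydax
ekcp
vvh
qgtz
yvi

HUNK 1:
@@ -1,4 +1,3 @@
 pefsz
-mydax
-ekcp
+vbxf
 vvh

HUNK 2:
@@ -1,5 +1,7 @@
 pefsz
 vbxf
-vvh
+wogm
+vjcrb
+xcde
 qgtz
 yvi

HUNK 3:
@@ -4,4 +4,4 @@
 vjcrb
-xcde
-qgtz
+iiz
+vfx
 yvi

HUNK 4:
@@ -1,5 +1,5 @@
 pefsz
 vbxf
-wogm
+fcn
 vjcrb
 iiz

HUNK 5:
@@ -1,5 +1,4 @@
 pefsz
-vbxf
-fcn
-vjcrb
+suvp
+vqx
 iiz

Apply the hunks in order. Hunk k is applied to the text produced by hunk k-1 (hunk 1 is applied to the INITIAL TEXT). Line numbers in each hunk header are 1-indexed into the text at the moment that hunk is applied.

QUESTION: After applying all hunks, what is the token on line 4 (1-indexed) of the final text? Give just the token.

Hunk 1: at line 1 remove [mydax,ekcp] add [vbxf] -> 5 lines: pefsz vbxf vvh qgtz yvi
Hunk 2: at line 1 remove [vvh] add [wogm,vjcrb,xcde] -> 7 lines: pefsz vbxf wogm vjcrb xcde qgtz yvi
Hunk 3: at line 4 remove [xcde,qgtz] add [iiz,vfx] -> 7 lines: pefsz vbxf wogm vjcrb iiz vfx yvi
Hunk 4: at line 1 remove [wogm] add [fcn] -> 7 lines: pefsz vbxf fcn vjcrb iiz vfx yvi
Hunk 5: at line 1 remove [vbxf,fcn,vjcrb] add [suvp,vqx] -> 6 lines: pefsz suvp vqx iiz vfx yvi
Final line 4: iiz

Answer: iiz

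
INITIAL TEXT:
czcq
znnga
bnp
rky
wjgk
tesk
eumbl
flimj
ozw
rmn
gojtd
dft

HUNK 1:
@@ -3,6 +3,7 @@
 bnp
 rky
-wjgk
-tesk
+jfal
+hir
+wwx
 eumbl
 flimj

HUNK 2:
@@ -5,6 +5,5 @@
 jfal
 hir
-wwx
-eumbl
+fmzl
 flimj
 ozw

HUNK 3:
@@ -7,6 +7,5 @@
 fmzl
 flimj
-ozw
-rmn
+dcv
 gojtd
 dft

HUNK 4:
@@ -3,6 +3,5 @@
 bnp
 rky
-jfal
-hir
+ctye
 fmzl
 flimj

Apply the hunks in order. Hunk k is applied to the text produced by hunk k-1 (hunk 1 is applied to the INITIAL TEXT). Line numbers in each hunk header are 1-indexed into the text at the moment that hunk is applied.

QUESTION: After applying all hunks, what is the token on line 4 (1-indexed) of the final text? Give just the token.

Hunk 1: at line 3 remove [wjgk,tesk] add [jfal,hir,wwx] -> 13 lines: czcq znnga bnp rky jfal hir wwx eumbl flimj ozw rmn gojtd dft
Hunk 2: at line 5 remove [wwx,eumbl] add [fmzl] -> 12 lines: czcq znnga bnp rky jfal hir fmzl flimj ozw rmn gojtd dft
Hunk 3: at line 7 remove [ozw,rmn] add [dcv] -> 11 lines: czcq znnga bnp rky jfal hir fmzl flimj dcv gojtd dft
Hunk 4: at line 3 remove [jfal,hir] add [ctye] -> 10 lines: czcq znnga bnp rky ctye fmzl flimj dcv gojtd dft
Final line 4: rky

Answer: rky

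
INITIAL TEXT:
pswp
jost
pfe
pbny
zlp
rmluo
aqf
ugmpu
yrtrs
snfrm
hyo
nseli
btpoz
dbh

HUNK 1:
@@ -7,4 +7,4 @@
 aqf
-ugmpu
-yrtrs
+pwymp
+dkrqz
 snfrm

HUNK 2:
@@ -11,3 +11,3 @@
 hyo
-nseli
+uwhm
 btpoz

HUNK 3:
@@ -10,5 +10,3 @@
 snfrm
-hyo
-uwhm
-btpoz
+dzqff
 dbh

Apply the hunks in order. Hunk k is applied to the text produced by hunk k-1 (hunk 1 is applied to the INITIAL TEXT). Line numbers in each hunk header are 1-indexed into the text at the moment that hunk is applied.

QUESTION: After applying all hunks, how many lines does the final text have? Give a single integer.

Answer: 12

Derivation:
Hunk 1: at line 7 remove [ugmpu,yrtrs] add [pwymp,dkrqz] -> 14 lines: pswp jost pfe pbny zlp rmluo aqf pwymp dkrqz snfrm hyo nseli btpoz dbh
Hunk 2: at line 11 remove [nseli] add [uwhm] -> 14 lines: pswp jost pfe pbny zlp rmluo aqf pwymp dkrqz snfrm hyo uwhm btpoz dbh
Hunk 3: at line 10 remove [hyo,uwhm,btpoz] add [dzqff] -> 12 lines: pswp jost pfe pbny zlp rmluo aqf pwymp dkrqz snfrm dzqff dbh
Final line count: 12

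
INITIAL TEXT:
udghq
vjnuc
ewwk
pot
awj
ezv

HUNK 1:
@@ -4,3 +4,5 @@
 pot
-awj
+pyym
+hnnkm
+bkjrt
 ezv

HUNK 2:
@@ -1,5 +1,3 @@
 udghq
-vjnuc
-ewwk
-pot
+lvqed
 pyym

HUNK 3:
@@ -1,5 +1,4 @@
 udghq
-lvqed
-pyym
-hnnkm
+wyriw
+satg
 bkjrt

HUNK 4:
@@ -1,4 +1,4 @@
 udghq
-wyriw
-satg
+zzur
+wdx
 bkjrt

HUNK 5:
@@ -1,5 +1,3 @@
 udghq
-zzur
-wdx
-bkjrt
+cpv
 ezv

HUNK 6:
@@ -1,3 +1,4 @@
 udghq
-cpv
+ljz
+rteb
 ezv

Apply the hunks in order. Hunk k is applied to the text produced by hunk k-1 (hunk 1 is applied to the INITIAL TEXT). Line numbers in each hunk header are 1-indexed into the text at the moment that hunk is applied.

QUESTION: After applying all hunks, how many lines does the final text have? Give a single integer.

Answer: 4

Derivation:
Hunk 1: at line 4 remove [awj] add [pyym,hnnkm,bkjrt] -> 8 lines: udghq vjnuc ewwk pot pyym hnnkm bkjrt ezv
Hunk 2: at line 1 remove [vjnuc,ewwk,pot] add [lvqed] -> 6 lines: udghq lvqed pyym hnnkm bkjrt ezv
Hunk 3: at line 1 remove [lvqed,pyym,hnnkm] add [wyriw,satg] -> 5 lines: udghq wyriw satg bkjrt ezv
Hunk 4: at line 1 remove [wyriw,satg] add [zzur,wdx] -> 5 lines: udghq zzur wdx bkjrt ezv
Hunk 5: at line 1 remove [zzur,wdx,bkjrt] add [cpv] -> 3 lines: udghq cpv ezv
Hunk 6: at line 1 remove [cpv] add [ljz,rteb] -> 4 lines: udghq ljz rteb ezv
Final line count: 4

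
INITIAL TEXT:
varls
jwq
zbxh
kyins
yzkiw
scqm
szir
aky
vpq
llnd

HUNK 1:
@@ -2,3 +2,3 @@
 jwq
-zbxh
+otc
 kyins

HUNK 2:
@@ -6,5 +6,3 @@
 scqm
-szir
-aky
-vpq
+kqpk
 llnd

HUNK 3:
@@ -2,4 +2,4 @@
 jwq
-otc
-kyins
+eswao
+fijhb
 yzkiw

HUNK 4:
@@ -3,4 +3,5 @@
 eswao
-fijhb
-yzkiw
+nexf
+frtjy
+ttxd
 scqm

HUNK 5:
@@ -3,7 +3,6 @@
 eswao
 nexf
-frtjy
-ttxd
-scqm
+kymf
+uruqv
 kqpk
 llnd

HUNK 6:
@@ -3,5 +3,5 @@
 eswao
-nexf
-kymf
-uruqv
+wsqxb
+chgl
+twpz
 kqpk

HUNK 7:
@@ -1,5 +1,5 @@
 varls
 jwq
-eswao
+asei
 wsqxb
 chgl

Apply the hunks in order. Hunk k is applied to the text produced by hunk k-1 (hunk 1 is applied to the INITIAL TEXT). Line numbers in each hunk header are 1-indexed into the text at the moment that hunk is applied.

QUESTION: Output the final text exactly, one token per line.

Answer: varls
jwq
asei
wsqxb
chgl
twpz
kqpk
llnd

Derivation:
Hunk 1: at line 2 remove [zbxh] add [otc] -> 10 lines: varls jwq otc kyins yzkiw scqm szir aky vpq llnd
Hunk 2: at line 6 remove [szir,aky,vpq] add [kqpk] -> 8 lines: varls jwq otc kyins yzkiw scqm kqpk llnd
Hunk 3: at line 2 remove [otc,kyins] add [eswao,fijhb] -> 8 lines: varls jwq eswao fijhb yzkiw scqm kqpk llnd
Hunk 4: at line 3 remove [fijhb,yzkiw] add [nexf,frtjy,ttxd] -> 9 lines: varls jwq eswao nexf frtjy ttxd scqm kqpk llnd
Hunk 5: at line 3 remove [frtjy,ttxd,scqm] add [kymf,uruqv] -> 8 lines: varls jwq eswao nexf kymf uruqv kqpk llnd
Hunk 6: at line 3 remove [nexf,kymf,uruqv] add [wsqxb,chgl,twpz] -> 8 lines: varls jwq eswao wsqxb chgl twpz kqpk llnd
Hunk 7: at line 1 remove [eswao] add [asei] -> 8 lines: varls jwq asei wsqxb chgl twpz kqpk llnd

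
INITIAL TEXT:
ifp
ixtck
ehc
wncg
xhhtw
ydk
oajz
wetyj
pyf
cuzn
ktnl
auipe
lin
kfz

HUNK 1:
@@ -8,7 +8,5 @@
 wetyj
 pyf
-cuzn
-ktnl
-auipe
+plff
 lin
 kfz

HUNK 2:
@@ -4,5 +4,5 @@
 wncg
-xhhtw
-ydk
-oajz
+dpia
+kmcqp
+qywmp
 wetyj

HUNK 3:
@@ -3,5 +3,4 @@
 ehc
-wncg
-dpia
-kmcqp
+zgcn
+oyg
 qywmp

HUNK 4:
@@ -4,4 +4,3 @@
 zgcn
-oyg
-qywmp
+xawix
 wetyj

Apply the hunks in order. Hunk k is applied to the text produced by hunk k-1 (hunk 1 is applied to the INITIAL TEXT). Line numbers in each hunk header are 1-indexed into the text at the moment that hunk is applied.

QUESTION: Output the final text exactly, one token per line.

Answer: ifp
ixtck
ehc
zgcn
xawix
wetyj
pyf
plff
lin
kfz

Derivation:
Hunk 1: at line 8 remove [cuzn,ktnl,auipe] add [plff] -> 12 lines: ifp ixtck ehc wncg xhhtw ydk oajz wetyj pyf plff lin kfz
Hunk 2: at line 4 remove [xhhtw,ydk,oajz] add [dpia,kmcqp,qywmp] -> 12 lines: ifp ixtck ehc wncg dpia kmcqp qywmp wetyj pyf plff lin kfz
Hunk 3: at line 3 remove [wncg,dpia,kmcqp] add [zgcn,oyg] -> 11 lines: ifp ixtck ehc zgcn oyg qywmp wetyj pyf plff lin kfz
Hunk 4: at line 4 remove [oyg,qywmp] add [xawix] -> 10 lines: ifp ixtck ehc zgcn xawix wetyj pyf plff lin kfz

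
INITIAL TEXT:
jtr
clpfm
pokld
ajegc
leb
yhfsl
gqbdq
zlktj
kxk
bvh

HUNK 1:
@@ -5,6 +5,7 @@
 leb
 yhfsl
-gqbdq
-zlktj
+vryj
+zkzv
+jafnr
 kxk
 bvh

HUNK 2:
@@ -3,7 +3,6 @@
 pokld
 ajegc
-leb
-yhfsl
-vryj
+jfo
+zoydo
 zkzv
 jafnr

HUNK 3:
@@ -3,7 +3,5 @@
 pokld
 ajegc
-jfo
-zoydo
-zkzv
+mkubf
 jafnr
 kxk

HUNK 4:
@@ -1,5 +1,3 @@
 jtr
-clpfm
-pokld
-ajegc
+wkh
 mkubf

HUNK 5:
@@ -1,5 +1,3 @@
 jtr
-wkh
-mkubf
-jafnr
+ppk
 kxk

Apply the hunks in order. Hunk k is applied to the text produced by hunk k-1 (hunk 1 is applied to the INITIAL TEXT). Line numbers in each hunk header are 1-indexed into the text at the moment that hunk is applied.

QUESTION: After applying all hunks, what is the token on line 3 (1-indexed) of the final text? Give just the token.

Answer: kxk

Derivation:
Hunk 1: at line 5 remove [gqbdq,zlktj] add [vryj,zkzv,jafnr] -> 11 lines: jtr clpfm pokld ajegc leb yhfsl vryj zkzv jafnr kxk bvh
Hunk 2: at line 3 remove [leb,yhfsl,vryj] add [jfo,zoydo] -> 10 lines: jtr clpfm pokld ajegc jfo zoydo zkzv jafnr kxk bvh
Hunk 3: at line 3 remove [jfo,zoydo,zkzv] add [mkubf] -> 8 lines: jtr clpfm pokld ajegc mkubf jafnr kxk bvh
Hunk 4: at line 1 remove [clpfm,pokld,ajegc] add [wkh] -> 6 lines: jtr wkh mkubf jafnr kxk bvh
Hunk 5: at line 1 remove [wkh,mkubf,jafnr] add [ppk] -> 4 lines: jtr ppk kxk bvh
Final line 3: kxk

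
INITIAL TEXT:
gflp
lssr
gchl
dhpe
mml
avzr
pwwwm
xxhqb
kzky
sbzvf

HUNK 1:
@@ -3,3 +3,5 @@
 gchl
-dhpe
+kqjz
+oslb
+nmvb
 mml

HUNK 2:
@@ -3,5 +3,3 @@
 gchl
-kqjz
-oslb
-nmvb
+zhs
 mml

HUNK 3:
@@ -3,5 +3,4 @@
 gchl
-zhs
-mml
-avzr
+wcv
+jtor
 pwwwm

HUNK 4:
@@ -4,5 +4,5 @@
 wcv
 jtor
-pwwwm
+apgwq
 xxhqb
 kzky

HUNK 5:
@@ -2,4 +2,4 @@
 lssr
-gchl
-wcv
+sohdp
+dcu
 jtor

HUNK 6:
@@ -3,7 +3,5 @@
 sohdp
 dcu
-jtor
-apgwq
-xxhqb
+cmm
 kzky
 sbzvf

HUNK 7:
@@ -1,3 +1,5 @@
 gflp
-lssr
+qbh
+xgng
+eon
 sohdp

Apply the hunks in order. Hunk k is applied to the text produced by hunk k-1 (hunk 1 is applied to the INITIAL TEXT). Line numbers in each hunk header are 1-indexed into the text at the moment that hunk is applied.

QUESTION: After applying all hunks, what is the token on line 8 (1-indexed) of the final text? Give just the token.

Answer: kzky

Derivation:
Hunk 1: at line 3 remove [dhpe] add [kqjz,oslb,nmvb] -> 12 lines: gflp lssr gchl kqjz oslb nmvb mml avzr pwwwm xxhqb kzky sbzvf
Hunk 2: at line 3 remove [kqjz,oslb,nmvb] add [zhs] -> 10 lines: gflp lssr gchl zhs mml avzr pwwwm xxhqb kzky sbzvf
Hunk 3: at line 3 remove [zhs,mml,avzr] add [wcv,jtor] -> 9 lines: gflp lssr gchl wcv jtor pwwwm xxhqb kzky sbzvf
Hunk 4: at line 4 remove [pwwwm] add [apgwq] -> 9 lines: gflp lssr gchl wcv jtor apgwq xxhqb kzky sbzvf
Hunk 5: at line 2 remove [gchl,wcv] add [sohdp,dcu] -> 9 lines: gflp lssr sohdp dcu jtor apgwq xxhqb kzky sbzvf
Hunk 6: at line 3 remove [jtor,apgwq,xxhqb] add [cmm] -> 7 lines: gflp lssr sohdp dcu cmm kzky sbzvf
Hunk 7: at line 1 remove [lssr] add [qbh,xgng,eon] -> 9 lines: gflp qbh xgng eon sohdp dcu cmm kzky sbzvf
Final line 8: kzky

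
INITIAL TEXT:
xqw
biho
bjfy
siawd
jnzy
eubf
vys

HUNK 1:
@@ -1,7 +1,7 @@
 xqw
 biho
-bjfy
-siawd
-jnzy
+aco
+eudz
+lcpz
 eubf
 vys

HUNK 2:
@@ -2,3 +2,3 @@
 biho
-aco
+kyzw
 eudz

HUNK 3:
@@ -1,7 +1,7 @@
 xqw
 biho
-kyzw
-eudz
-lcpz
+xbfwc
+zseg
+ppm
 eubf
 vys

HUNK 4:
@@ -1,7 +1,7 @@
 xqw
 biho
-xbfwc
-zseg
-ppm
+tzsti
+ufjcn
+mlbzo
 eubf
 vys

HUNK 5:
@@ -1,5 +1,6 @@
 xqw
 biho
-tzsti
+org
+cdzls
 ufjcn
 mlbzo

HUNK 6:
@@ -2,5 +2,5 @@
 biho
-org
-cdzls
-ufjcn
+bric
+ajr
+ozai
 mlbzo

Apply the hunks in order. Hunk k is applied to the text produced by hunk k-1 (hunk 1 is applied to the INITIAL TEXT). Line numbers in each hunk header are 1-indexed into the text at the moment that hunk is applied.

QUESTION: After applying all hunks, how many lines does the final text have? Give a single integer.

Answer: 8

Derivation:
Hunk 1: at line 1 remove [bjfy,siawd,jnzy] add [aco,eudz,lcpz] -> 7 lines: xqw biho aco eudz lcpz eubf vys
Hunk 2: at line 2 remove [aco] add [kyzw] -> 7 lines: xqw biho kyzw eudz lcpz eubf vys
Hunk 3: at line 1 remove [kyzw,eudz,lcpz] add [xbfwc,zseg,ppm] -> 7 lines: xqw biho xbfwc zseg ppm eubf vys
Hunk 4: at line 1 remove [xbfwc,zseg,ppm] add [tzsti,ufjcn,mlbzo] -> 7 lines: xqw biho tzsti ufjcn mlbzo eubf vys
Hunk 5: at line 1 remove [tzsti] add [org,cdzls] -> 8 lines: xqw biho org cdzls ufjcn mlbzo eubf vys
Hunk 6: at line 2 remove [org,cdzls,ufjcn] add [bric,ajr,ozai] -> 8 lines: xqw biho bric ajr ozai mlbzo eubf vys
Final line count: 8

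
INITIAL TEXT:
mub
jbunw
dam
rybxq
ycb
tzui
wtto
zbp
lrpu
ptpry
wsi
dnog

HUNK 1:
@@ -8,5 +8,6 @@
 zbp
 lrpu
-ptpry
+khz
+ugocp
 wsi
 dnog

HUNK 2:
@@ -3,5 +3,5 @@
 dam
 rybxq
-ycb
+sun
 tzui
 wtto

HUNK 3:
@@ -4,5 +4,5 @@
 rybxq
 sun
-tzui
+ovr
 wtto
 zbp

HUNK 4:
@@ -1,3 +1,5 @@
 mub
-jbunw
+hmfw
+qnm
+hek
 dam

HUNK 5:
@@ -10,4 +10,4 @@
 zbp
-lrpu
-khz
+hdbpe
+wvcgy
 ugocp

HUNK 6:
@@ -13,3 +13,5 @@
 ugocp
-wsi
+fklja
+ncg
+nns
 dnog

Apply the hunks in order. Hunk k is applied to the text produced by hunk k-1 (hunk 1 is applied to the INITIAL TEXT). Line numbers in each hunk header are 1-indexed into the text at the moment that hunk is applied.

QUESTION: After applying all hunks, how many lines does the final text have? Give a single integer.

Answer: 17

Derivation:
Hunk 1: at line 8 remove [ptpry] add [khz,ugocp] -> 13 lines: mub jbunw dam rybxq ycb tzui wtto zbp lrpu khz ugocp wsi dnog
Hunk 2: at line 3 remove [ycb] add [sun] -> 13 lines: mub jbunw dam rybxq sun tzui wtto zbp lrpu khz ugocp wsi dnog
Hunk 3: at line 4 remove [tzui] add [ovr] -> 13 lines: mub jbunw dam rybxq sun ovr wtto zbp lrpu khz ugocp wsi dnog
Hunk 4: at line 1 remove [jbunw] add [hmfw,qnm,hek] -> 15 lines: mub hmfw qnm hek dam rybxq sun ovr wtto zbp lrpu khz ugocp wsi dnog
Hunk 5: at line 10 remove [lrpu,khz] add [hdbpe,wvcgy] -> 15 lines: mub hmfw qnm hek dam rybxq sun ovr wtto zbp hdbpe wvcgy ugocp wsi dnog
Hunk 6: at line 13 remove [wsi] add [fklja,ncg,nns] -> 17 lines: mub hmfw qnm hek dam rybxq sun ovr wtto zbp hdbpe wvcgy ugocp fklja ncg nns dnog
Final line count: 17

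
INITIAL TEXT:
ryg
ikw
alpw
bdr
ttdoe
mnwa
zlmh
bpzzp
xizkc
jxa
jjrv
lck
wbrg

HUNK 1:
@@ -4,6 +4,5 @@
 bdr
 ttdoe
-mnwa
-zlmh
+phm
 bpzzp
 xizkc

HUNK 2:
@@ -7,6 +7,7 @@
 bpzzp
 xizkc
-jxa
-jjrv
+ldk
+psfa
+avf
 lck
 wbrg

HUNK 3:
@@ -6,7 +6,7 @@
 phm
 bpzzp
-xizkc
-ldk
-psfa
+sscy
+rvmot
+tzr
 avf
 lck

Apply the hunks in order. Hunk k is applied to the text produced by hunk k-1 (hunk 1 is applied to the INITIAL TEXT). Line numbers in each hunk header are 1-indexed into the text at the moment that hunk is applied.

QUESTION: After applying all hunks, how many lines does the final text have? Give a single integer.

Hunk 1: at line 4 remove [mnwa,zlmh] add [phm] -> 12 lines: ryg ikw alpw bdr ttdoe phm bpzzp xizkc jxa jjrv lck wbrg
Hunk 2: at line 7 remove [jxa,jjrv] add [ldk,psfa,avf] -> 13 lines: ryg ikw alpw bdr ttdoe phm bpzzp xizkc ldk psfa avf lck wbrg
Hunk 3: at line 6 remove [xizkc,ldk,psfa] add [sscy,rvmot,tzr] -> 13 lines: ryg ikw alpw bdr ttdoe phm bpzzp sscy rvmot tzr avf lck wbrg
Final line count: 13

Answer: 13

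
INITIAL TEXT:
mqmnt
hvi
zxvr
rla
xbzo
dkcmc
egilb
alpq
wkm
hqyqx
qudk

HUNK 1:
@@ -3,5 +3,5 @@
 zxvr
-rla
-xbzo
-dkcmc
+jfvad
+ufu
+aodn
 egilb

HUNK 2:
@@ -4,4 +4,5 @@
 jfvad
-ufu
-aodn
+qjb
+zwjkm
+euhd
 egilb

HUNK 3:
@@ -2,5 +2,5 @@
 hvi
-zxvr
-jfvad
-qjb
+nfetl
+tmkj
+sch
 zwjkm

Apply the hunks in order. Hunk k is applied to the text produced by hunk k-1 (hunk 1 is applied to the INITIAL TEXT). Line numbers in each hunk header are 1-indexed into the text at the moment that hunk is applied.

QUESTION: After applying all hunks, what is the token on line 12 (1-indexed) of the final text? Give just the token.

Answer: qudk

Derivation:
Hunk 1: at line 3 remove [rla,xbzo,dkcmc] add [jfvad,ufu,aodn] -> 11 lines: mqmnt hvi zxvr jfvad ufu aodn egilb alpq wkm hqyqx qudk
Hunk 2: at line 4 remove [ufu,aodn] add [qjb,zwjkm,euhd] -> 12 lines: mqmnt hvi zxvr jfvad qjb zwjkm euhd egilb alpq wkm hqyqx qudk
Hunk 3: at line 2 remove [zxvr,jfvad,qjb] add [nfetl,tmkj,sch] -> 12 lines: mqmnt hvi nfetl tmkj sch zwjkm euhd egilb alpq wkm hqyqx qudk
Final line 12: qudk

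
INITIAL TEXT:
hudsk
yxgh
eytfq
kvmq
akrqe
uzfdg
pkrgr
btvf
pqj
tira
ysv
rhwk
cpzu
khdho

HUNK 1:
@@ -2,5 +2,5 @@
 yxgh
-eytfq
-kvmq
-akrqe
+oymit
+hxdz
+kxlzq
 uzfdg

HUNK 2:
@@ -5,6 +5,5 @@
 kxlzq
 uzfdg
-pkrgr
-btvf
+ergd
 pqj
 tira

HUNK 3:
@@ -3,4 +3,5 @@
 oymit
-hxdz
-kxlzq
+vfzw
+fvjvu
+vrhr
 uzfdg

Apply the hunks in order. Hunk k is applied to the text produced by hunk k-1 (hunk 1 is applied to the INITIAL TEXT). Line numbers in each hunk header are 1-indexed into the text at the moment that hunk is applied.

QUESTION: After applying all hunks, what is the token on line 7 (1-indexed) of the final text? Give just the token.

Hunk 1: at line 2 remove [eytfq,kvmq,akrqe] add [oymit,hxdz,kxlzq] -> 14 lines: hudsk yxgh oymit hxdz kxlzq uzfdg pkrgr btvf pqj tira ysv rhwk cpzu khdho
Hunk 2: at line 5 remove [pkrgr,btvf] add [ergd] -> 13 lines: hudsk yxgh oymit hxdz kxlzq uzfdg ergd pqj tira ysv rhwk cpzu khdho
Hunk 3: at line 3 remove [hxdz,kxlzq] add [vfzw,fvjvu,vrhr] -> 14 lines: hudsk yxgh oymit vfzw fvjvu vrhr uzfdg ergd pqj tira ysv rhwk cpzu khdho
Final line 7: uzfdg

Answer: uzfdg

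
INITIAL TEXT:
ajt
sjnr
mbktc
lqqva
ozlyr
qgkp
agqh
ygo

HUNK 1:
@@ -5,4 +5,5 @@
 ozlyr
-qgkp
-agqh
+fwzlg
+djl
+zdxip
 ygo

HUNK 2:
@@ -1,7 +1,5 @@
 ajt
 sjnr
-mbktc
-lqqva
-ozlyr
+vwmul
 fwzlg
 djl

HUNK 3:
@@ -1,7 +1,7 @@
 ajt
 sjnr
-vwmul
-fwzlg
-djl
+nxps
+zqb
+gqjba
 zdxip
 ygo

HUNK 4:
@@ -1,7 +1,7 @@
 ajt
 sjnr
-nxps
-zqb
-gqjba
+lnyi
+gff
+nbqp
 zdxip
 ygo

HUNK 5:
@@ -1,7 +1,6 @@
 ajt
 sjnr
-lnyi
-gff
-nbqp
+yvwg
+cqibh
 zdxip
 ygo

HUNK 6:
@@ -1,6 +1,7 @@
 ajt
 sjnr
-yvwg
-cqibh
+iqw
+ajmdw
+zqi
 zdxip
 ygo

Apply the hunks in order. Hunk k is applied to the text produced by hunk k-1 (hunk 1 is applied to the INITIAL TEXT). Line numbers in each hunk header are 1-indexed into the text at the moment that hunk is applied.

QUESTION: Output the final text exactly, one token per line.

Answer: ajt
sjnr
iqw
ajmdw
zqi
zdxip
ygo

Derivation:
Hunk 1: at line 5 remove [qgkp,agqh] add [fwzlg,djl,zdxip] -> 9 lines: ajt sjnr mbktc lqqva ozlyr fwzlg djl zdxip ygo
Hunk 2: at line 1 remove [mbktc,lqqva,ozlyr] add [vwmul] -> 7 lines: ajt sjnr vwmul fwzlg djl zdxip ygo
Hunk 3: at line 1 remove [vwmul,fwzlg,djl] add [nxps,zqb,gqjba] -> 7 lines: ajt sjnr nxps zqb gqjba zdxip ygo
Hunk 4: at line 1 remove [nxps,zqb,gqjba] add [lnyi,gff,nbqp] -> 7 lines: ajt sjnr lnyi gff nbqp zdxip ygo
Hunk 5: at line 1 remove [lnyi,gff,nbqp] add [yvwg,cqibh] -> 6 lines: ajt sjnr yvwg cqibh zdxip ygo
Hunk 6: at line 1 remove [yvwg,cqibh] add [iqw,ajmdw,zqi] -> 7 lines: ajt sjnr iqw ajmdw zqi zdxip ygo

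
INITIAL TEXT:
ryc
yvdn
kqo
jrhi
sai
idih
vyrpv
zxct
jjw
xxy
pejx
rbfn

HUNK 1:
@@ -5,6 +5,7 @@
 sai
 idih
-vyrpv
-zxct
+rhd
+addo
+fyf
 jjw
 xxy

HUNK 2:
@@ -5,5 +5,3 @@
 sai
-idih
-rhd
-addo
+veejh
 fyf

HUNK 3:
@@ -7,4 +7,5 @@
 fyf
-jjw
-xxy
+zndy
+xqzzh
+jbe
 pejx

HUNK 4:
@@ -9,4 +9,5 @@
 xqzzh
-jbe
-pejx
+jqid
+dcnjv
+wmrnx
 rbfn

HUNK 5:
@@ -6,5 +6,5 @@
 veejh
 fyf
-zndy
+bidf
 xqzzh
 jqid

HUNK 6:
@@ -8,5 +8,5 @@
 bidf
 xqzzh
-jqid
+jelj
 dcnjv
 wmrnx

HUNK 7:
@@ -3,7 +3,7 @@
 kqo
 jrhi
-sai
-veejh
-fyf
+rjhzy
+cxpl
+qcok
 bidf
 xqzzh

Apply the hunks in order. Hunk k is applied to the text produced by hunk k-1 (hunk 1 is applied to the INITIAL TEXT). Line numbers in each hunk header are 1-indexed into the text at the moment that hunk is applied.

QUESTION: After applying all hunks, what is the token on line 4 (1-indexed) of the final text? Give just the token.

Answer: jrhi

Derivation:
Hunk 1: at line 5 remove [vyrpv,zxct] add [rhd,addo,fyf] -> 13 lines: ryc yvdn kqo jrhi sai idih rhd addo fyf jjw xxy pejx rbfn
Hunk 2: at line 5 remove [idih,rhd,addo] add [veejh] -> 11 lines: ryc yvdn kqo jrhi sai veejh fyf jjw xxy pejx rbfn
Hunk 3: at line 7 remove [jjw,xxy] add [zndy,xqzzh,jbe] -> 12 lines: ryc yvdn kqo jrhi sai veejh fyf zndy xqzzh jbe pejx rbfn
Hunk 4: at line 9 remove [jbe,pejx] add [jqid,dcnjv,wmrnx] -> 13 lines: ryc yvdn kqo jrhi sai veejh fyf zndy xqzzh jqid dcnjv wmrnx rbfn
Hunk 5: at line 6 remove [zndy] add [bidf] -> 13 lines: ryc yvdn kqo jrhi sai veejh fyf bidf xqzzh jqid dcnjv wmrnx rbfn
Hunk 6: at line 8 remove [jqid] add [jelj] -> 13 lines: ryc yvdn kqo jrhi sai veejh fyf bidf xqzzh jelj dcnjv wmrnx rbfn
Hunk 7: at line 3 remove [sai,veejh,fyf] add [rjhzy,cxpl,qcok] -> 13 lines: ryc yvdn kqo jrhi rjhzy cxpl qcok bidf xqzzh jelj dcnjv wmrnx rbfn
Final line 4: jrhi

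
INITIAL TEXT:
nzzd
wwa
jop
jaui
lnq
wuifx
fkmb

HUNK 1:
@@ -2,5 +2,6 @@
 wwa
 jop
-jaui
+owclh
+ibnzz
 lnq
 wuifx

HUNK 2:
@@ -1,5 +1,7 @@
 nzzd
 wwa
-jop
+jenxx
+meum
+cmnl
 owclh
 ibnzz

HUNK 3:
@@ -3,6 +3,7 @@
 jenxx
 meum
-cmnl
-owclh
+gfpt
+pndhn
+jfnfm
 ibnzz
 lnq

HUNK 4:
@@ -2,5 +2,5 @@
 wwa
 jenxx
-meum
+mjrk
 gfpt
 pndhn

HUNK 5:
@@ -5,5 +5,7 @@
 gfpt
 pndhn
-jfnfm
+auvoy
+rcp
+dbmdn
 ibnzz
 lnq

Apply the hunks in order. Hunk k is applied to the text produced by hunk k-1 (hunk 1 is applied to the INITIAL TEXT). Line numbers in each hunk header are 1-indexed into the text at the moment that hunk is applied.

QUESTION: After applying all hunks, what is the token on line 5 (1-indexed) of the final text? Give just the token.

Answer: gfpt

Derivation:
Hunk 1: at line 2 remove [jaui] add [owclh,ibnzz] -> 8 lines: nzzd wwa jop owclh ibnzz lnq wuifx fkmb
Hunk 2: at line 1 remove [jop] add [jenxx,meum,cmnl] -> 10 lines: nzzd wwa jenxx meum cmnl owclh ibnzz lnq wuifx fkmb
Hunk 3: at line 3 remove [cmnl,owclh] add [gfpt,pndhn,jfnfm] -> 11 lines: nzzd wwa jenxx meum gfpt pndhn jfnfm ibnzz lnq wuifx fkmb
Hunk 4: at line 2 remove [meum] add [mjrk] -> 11 lines: nzzd wwa jenxx mjrk gfpt pndhn jfnfm ibnzz lnq wuifx fkmb
Hunk 5: at line 5 remove [jfnfm] add [auvoy,rcp,dbmdn] -> 13 lines: nzzd wwa jenxx mjrk gfpt pndhn auvoy rcp dbmdn ibnzz lnq wuifx fkmb
Final line 5: gfpt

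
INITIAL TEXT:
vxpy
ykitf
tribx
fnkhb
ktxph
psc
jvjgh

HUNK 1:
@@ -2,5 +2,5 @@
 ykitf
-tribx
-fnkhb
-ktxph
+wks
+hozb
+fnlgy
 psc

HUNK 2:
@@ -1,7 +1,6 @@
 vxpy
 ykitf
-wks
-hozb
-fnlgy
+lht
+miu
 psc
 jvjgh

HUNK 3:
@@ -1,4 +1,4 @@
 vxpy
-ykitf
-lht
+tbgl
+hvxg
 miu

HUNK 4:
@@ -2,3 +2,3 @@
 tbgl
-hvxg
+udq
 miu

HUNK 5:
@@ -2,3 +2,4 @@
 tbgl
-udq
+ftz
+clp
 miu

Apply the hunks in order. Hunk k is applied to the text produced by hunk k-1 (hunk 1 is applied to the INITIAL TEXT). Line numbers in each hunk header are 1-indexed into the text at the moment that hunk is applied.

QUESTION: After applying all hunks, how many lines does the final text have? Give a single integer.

Answer: 7

Derivation:
Hunk 1: at line 2 remove [tribx,fnkhb,ktxph] add [wks,hozb,fnlgy] -> 7 lines: vxpy ykitf wks hozb fnlgy psc jvjgh
Hunk 2: at line 1 remove [wks,hozb,fnlgy] add [lht,miu] -> 6 lines: vxpy ykitf lht miu psc jvjgh
Hunk 3: at line 1 remove [ykitf,lht] add [tbgl,hvxg] -> 6 lines: vxpy tbgl hvxg miu psc jvjgh
Hunk 4: at line 2 remove [hvxg] add [udq] -> 6 lines: vxpy tbgl udq miu psc jvjgh
Hunk 5: at line 2 remove [udq] add [ftz,clp] -> 7 lines: vxpy tbgl ftz clp miu psc jvjgh
Final line count: 7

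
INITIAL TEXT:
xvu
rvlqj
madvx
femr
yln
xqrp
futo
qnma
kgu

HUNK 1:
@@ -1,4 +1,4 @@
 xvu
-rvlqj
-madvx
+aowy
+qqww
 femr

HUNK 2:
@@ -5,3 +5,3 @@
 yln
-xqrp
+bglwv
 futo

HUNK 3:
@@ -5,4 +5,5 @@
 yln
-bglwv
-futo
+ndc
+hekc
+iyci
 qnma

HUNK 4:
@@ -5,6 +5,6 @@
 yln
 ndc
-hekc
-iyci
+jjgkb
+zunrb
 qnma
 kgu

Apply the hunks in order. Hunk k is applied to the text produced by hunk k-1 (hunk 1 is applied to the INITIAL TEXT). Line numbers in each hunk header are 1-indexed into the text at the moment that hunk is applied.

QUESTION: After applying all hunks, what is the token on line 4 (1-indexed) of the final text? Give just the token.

Hunk 1: at line 1 remove [rvlqj,madvx] add [aowy,qqww] -> 9 lines: xvu aowy qqww femr yln xqrp futo qnma kgu
Hunk 2: at line 5 remove [xqrp] add [bglwv] -> 9 lines: xvu aowy qqww femr yln bglwv futo qnma kgu
Hunk 3: at line 5 remove [bglwv,futo] add [ndc,hekc,iyci] -> 10 lines: xvu aowy qqww femr yln ndc hekc iyci qnma kgu
Hunk 4: at line 5 remove [hekc,iyci] add [jjgkb,zunrb] -> 10 lines: xvu aowy qqww femr yln ndc jjgkb zunrb qnma kgu
Final line 4: femr

Answer: femr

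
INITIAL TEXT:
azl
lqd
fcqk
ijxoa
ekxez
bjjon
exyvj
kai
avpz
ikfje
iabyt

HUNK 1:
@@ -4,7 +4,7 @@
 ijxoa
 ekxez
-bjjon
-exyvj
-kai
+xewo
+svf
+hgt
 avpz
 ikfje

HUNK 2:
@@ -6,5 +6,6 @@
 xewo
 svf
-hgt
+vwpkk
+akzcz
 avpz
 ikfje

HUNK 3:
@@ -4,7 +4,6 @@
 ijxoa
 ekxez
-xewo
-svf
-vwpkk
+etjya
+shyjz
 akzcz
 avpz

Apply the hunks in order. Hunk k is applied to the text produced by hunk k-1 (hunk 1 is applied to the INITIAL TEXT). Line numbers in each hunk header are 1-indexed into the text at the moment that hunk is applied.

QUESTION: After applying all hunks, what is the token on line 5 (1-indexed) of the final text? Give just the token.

Hunk 1: at line 4 remove [bjjon,exyvj,kai] add [xewo,svf,hgt] -> 11 lines: azl lqd fcqk ijxoa ekxez xewo svf hgt avpz ikfje iabyt
Hunk 2: at line 6 remove [hgt] add [vwpkk,akzcz] -> 12 lines: azl lqd fcqk ijxoa ekxez xewo svf vwpkk akzcz avpz ikfje iabyt
Hunk 3: at line 4 remove [xewo,svf,vwpkk] add [etjya,shyjz] -> 11 lines: azl lqd fcqk ijxoa ekxez etjya shyjz akzcz avpz ikfje iabyt
Final line 5: ekxez

Answer: ekxez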